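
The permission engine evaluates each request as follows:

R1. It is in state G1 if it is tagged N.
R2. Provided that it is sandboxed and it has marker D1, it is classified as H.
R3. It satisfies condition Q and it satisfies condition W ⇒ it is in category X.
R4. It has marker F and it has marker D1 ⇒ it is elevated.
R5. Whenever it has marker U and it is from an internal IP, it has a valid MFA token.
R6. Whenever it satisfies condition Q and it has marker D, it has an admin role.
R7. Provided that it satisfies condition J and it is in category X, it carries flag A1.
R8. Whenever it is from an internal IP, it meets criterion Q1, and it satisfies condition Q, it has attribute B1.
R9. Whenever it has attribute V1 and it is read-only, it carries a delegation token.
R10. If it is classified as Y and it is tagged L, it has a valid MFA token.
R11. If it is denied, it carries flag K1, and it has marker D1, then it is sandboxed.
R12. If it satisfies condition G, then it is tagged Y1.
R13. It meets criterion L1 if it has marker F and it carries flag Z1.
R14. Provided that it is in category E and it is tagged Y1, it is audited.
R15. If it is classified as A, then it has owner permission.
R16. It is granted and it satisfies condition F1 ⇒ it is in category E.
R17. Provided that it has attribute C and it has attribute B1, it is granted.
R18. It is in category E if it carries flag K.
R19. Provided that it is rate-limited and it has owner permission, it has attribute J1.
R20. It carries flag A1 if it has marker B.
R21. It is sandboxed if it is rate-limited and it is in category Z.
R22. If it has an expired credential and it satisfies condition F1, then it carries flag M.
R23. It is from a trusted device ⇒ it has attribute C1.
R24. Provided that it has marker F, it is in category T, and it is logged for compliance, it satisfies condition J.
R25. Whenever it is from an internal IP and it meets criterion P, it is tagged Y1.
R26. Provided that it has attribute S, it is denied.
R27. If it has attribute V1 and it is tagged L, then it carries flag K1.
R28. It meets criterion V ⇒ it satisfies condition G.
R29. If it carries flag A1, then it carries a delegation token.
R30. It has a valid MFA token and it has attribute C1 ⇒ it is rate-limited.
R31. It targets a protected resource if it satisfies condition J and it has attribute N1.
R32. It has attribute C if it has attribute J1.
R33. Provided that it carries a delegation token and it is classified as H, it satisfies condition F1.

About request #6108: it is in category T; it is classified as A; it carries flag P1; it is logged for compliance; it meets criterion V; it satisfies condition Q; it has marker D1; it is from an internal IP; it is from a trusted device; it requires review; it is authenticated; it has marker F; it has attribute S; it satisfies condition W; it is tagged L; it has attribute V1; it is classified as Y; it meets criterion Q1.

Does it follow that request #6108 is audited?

Yes

By R3 (it satisfies condition Q, it satisfies condition W): it is in category X.
By R8 (it is from an internal IP, it meets criterion Q1, it satisfies condition Q): it has attribute B1.
By R10 (it is classified as Y, it is tagged L): it has a valid MFA token.
By R15 (it is classified as A): it has owner permission.
By R23 (it is from a trusted device): it has attribute C1.
By R24 (it has marker F, it is in category T, it is logged for compliance): it satisfies condition J.
By R26 (it has attribute S): it is denied.
By R27 (it has attribute V1, it is tagged L): it carries flag K1.
By R28 (it meets criterion V): it satisfies condition G.
By R30 (it has a valid MFA token, it has attribute C1): it is rate-limited.
By R7 (it satisfies condition J, it is in category X): it carries flag A1.
By R11 (it is denied, it carries flag K1, it has marker D1): it is sandboxed.
By R12 (it satisfies condition G): it is tagged Y1.
By R19 (it is rate-limited, it has owner permission): it has attribute J1.
By R29 (it carries flag A1): it carries a delegation token.
By R32 (it has attribute J1): it has attribute C.
By R2 (it is sandboxed, it has marker D1): it is classified as H.
By R17 (it has attribute C, it has attribute B1): it is granted.
By R33 (it carries a delegation token, it is classified as H): it satisfies condition F1.
By R16 (it is granted, it satisfies condition F1): it is in category E.
By R14 (it is in category E, it is tagged Y1): it is audited.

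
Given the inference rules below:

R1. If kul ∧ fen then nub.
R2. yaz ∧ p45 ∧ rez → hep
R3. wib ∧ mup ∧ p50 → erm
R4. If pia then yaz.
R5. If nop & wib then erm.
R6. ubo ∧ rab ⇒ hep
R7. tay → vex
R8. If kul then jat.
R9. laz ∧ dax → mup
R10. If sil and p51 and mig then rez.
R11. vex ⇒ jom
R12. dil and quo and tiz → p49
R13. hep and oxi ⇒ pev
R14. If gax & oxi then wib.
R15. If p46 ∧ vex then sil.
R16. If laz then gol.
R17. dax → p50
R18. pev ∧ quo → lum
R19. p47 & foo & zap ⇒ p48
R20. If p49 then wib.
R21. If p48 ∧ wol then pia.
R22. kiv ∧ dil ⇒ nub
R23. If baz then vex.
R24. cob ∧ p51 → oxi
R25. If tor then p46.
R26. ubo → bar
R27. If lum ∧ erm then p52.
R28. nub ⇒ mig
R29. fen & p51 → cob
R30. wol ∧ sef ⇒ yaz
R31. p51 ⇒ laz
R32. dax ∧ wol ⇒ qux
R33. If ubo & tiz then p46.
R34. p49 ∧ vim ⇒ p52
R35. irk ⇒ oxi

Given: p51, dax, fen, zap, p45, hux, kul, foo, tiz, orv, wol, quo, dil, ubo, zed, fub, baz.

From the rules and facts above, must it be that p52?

No

Forward chaining from the given facts derives: nub, jat, p49, p50, wib, vex, bar, mig, cob, laz, qux, p46, mup, jom, sil, gol, oxi, erm, rez.
Rules concluding p52: R27 needs lum; R34 needs vim — none of these are established.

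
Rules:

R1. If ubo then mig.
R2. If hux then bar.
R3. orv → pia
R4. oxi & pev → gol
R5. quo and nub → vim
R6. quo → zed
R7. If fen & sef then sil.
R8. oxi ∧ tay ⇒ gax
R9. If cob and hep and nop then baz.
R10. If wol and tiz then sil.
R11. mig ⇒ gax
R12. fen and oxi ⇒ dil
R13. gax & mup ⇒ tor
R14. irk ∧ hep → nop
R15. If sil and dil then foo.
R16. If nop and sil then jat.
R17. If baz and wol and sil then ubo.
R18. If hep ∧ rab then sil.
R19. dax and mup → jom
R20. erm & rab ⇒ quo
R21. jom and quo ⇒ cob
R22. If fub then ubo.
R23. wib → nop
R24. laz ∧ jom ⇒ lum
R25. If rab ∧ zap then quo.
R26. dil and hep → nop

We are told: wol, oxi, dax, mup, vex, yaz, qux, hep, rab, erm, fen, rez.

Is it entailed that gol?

Forward chaining from the given facts derives: dil, sil, jom, quo, cob, nop, zed, baz, foo, jat, ubo, mig, gax, tor.
The only rule concluding gol is R4, which needs pev; that is never established.

No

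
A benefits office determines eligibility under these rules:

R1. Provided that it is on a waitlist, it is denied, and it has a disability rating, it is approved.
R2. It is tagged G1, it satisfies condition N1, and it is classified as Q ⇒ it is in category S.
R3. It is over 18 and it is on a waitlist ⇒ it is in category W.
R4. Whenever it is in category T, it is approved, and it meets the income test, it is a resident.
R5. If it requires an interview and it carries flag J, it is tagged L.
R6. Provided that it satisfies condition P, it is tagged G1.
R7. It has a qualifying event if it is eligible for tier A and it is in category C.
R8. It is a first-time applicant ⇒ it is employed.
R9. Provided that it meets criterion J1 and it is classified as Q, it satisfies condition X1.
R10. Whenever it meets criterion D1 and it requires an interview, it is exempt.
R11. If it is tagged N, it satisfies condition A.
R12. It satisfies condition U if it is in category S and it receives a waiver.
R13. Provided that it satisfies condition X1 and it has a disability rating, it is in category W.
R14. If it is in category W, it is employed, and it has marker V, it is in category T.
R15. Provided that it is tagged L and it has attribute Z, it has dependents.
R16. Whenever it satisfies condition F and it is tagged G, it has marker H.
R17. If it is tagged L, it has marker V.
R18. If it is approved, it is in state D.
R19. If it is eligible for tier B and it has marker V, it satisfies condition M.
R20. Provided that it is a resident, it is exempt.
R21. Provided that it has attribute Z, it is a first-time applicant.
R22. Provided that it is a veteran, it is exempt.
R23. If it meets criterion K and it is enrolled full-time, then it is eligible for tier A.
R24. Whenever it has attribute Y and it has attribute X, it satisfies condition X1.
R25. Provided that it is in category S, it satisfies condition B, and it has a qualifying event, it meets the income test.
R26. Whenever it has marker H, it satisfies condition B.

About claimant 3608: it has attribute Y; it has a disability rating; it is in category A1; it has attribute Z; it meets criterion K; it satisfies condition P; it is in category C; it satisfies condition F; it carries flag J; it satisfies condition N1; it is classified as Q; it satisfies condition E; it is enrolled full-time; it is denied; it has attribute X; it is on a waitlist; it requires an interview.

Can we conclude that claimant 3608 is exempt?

No

Forward chaining from the given facts derives: is approved, is tagged L, is tagged G1, has dependents, has marker V, is in state D, is a first-time applicant, is eligible for tier A, satisfies condition X1, is in category S, has a qualifying event, is employed, is in category W, is in category T.
Rules concluding "it is exempt": R10 needs "it meets criterion D1"; R20 needs "it is a resident"; R22 needs "it is a veteran" — none of these are established.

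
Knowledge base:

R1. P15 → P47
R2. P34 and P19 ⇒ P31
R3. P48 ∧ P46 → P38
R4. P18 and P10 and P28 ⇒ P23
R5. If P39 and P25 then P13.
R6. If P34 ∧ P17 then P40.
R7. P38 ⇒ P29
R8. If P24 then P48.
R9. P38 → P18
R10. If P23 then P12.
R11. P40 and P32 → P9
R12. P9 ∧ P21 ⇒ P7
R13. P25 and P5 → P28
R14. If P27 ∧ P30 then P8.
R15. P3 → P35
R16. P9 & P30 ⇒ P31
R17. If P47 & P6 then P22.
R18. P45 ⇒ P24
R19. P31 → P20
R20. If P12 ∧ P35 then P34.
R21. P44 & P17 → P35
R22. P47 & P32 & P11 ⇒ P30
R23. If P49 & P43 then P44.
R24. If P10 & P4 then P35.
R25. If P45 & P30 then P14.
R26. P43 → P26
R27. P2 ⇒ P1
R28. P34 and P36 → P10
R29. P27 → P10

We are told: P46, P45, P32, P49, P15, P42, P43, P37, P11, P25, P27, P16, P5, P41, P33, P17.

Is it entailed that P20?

Yes

P47  (by R1: P15)
P28  (by R13: P25, P5)
P24  (by R18: P45)
P30  (by R22: P47, P32, P11)
P44  (by R23: P49, P43)
P10  (by R29: P27)
P48  (by R8: P24)
P35  (by R21: P44, P17)
P38  (by R3: P48, P46)
P18  (by R9: P38)
P23  (by R4: P18, P10, P28)
P12  (by R10: P23)
P34  (by R20: P12, P35)
P40  (by R6: P34, P17)
P9  (by R11: P40, P32)
P31  (by R16: P9, P30)
P20  (by R19: P31)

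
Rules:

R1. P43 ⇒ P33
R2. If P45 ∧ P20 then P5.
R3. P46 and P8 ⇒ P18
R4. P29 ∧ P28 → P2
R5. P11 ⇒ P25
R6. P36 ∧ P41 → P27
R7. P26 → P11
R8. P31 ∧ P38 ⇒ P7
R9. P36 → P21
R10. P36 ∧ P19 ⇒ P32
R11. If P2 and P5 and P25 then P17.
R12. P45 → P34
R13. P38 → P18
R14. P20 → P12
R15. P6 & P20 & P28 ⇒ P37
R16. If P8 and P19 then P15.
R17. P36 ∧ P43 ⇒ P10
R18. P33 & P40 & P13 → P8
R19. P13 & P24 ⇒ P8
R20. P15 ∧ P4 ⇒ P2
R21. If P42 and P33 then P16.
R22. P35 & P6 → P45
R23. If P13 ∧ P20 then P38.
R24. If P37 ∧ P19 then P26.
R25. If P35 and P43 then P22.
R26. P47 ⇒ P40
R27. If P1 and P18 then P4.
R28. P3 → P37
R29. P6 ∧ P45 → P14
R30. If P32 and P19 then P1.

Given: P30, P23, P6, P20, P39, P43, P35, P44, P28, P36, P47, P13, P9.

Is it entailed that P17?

No

Forward chaining from the given facts derives: P33, P21, P12, P37, P10, P45, P38, P22, P40, P14, P5, P34, P18, P8.
The only rule concluding P17 is R11, which needs P2; that is never established.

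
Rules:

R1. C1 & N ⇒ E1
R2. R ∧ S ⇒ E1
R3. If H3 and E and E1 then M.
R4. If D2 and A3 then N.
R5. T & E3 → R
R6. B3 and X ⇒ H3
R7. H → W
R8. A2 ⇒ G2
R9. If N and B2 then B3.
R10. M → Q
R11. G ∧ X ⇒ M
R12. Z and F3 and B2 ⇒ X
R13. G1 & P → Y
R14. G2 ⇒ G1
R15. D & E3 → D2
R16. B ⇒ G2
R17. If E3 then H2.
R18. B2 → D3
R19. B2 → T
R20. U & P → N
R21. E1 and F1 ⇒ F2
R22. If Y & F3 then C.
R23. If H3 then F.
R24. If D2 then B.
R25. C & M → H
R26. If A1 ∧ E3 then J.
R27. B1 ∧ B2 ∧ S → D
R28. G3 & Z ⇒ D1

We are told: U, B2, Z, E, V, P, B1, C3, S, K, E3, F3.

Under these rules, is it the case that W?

Yes

X  (by R12: Z, F3, B2)
T  (by R19: B2)
N  (by R20: U, P)
D  (by R27: B1, B2, S)
R  (by R5: T, E3)
B3  (by R9: N, B2)
D2  (by R15: D, E3)
B  (by R24: D2)
E1  (by R2: R, S)
H3  (by R6: B3, X)
G2  (by R16: B)
M  (by R3: H3, E, E1)
G1  (by R14: G2)
Y  (by R13: G1, P)
C  (by R22: Y, F3)
H  (by R25: C, M)
W  (by R7: H)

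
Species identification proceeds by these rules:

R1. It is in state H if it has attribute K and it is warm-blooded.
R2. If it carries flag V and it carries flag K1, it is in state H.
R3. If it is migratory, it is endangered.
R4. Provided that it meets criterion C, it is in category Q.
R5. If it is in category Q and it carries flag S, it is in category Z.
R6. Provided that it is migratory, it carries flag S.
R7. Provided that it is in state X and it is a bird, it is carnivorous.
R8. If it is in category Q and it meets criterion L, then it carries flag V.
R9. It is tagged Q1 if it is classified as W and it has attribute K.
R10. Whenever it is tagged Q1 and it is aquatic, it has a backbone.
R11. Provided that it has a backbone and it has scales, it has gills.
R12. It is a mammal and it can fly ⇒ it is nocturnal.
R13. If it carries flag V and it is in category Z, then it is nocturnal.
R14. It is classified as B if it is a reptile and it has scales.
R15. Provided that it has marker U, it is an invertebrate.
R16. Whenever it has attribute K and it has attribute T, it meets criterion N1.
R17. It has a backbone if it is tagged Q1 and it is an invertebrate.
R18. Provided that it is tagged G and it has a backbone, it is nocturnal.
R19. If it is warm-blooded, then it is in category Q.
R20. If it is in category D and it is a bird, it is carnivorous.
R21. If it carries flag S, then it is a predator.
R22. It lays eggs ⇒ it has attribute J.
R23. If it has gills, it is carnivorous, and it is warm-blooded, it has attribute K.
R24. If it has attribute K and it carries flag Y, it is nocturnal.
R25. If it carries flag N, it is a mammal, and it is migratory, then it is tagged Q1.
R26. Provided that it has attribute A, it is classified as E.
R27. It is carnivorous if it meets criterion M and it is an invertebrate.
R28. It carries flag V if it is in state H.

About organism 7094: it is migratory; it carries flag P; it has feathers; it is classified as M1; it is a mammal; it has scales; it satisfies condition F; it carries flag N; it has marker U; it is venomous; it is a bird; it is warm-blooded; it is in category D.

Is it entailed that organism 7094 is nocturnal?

By R6 (it is migratory): it carries flag S.
By R15 (it has marker U): it is an invertebrate.
By R19 (it is warm-blooded): it is in category Q.
By R20 (it is in category D, it is a bird): it is carnivorous.
By R25 (it carries flag N, it is a mammal, it is migratory): it is tagged Q1.
By R5 (it is in category Q, it carries flag S): it is in category Z.
By R17 (it is tagged Q1, it is an invertebrate): it has a backbone.
By R11 (it has a backbone, it has scales): it has gills.
By R23 (it has gills, it is carnivorous, it is warm-blooded): it has attribute K.
By R1 (it has attribute K, it is warm-blooded): it is in state H.
By R28 (it is in state H): it carries flag V.
By R13 (it carries flag V, it is in category Z): it is nocturnal.

Yes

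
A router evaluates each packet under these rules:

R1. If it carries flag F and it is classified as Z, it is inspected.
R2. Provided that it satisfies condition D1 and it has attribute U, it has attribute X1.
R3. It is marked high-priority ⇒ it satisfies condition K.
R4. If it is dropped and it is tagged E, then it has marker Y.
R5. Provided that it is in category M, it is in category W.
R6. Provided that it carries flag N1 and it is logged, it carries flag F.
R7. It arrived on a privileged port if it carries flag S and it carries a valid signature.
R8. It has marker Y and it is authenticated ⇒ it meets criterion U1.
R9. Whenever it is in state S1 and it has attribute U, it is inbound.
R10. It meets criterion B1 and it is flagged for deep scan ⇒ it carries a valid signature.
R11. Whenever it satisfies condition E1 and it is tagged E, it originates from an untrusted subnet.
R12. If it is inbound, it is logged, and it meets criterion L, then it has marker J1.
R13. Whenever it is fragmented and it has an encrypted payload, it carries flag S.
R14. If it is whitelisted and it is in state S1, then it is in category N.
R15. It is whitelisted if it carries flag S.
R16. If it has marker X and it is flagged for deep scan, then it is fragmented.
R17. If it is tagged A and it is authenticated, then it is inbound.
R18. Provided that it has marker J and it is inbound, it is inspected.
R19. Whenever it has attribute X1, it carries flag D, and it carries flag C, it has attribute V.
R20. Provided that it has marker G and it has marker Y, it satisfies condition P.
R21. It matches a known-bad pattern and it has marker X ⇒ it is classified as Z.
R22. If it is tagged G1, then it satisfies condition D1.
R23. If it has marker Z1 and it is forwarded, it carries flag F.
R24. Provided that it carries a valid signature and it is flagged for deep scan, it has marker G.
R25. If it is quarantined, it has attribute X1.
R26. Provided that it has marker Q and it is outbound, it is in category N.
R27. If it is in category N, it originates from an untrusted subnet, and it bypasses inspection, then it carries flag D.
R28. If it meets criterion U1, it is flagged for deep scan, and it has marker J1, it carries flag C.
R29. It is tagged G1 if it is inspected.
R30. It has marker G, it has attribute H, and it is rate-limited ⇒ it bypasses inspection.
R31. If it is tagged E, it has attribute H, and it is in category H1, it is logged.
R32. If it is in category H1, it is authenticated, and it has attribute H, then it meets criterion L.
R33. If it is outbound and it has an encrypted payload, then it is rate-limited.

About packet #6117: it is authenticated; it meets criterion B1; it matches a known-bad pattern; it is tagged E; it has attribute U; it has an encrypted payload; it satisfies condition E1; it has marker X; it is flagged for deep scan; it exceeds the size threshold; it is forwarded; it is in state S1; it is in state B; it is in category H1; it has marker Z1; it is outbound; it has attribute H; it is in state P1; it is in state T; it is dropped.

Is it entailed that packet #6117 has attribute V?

By R4 (it is dropped, it is tagged E): it has marker Y.
By R8 (it has marker Y, it is authenticated): it meets criterion U1.
By R9 (it is in state S1, it has attribute U): it is inbound.
By R10 (it meets criterion B1, it is flagged for deep scan): it carries a valid signature.
By R11 (it satisfies condition E1, it is tagged E): it originates from an untrusted subnet.
By R16 (it has marker X, it is flagged for deep scan): it is fragmented.
By R21 (it matches a known-bad pattern, it has marker X): it is classified as Z.
By R23 (it has marker Z1, it is forwarded): it carries flag F.
By R24 (it carries a valid signature, it is flagged for deep scan): it has marker G.
By R31 (it is tagged E, it has attribute H, it is in category H1): it is logged.
By R32 (it is in category H1, it is authenticated, it has attribute H): it meets criterion L.
By R33 (it is outbound, it has an encrypted payload): it is rate-limited.
By R1 (it carries flag F, it is classified as Z): it is inspected.
By R12 (it is inbound, it is logged, it meets criterion L): it has marker J1.
By R13 (it is fragmented, it has an encrypted payload): it carries flag S.
By R15 (it carries flag S): it is whitelisted.
By R28 (it meets criterion U1, it is flagged for deep scan, it has marker J1): it carries flag C.
By R29 (it is inspected): it is tagged G1.
By R30 (it has marker G, it has attribute H, it is rate-limited): it bypasses inspection.
By R14 (it is whitelisted, it is in state S1): it is in category N.
By R22 (it is tagged G1): it satisfies condition D1.
By R27 (it is in category N, it originates from an untrusted subnet, it bypasses inspection): it carries flag D.
By R2 (it satisfies condition D1, it has attribute U): it has attribute X1.
By R19 (it has attribute X1, it carries flag D, it carries flag C): it has attribute V.

Yes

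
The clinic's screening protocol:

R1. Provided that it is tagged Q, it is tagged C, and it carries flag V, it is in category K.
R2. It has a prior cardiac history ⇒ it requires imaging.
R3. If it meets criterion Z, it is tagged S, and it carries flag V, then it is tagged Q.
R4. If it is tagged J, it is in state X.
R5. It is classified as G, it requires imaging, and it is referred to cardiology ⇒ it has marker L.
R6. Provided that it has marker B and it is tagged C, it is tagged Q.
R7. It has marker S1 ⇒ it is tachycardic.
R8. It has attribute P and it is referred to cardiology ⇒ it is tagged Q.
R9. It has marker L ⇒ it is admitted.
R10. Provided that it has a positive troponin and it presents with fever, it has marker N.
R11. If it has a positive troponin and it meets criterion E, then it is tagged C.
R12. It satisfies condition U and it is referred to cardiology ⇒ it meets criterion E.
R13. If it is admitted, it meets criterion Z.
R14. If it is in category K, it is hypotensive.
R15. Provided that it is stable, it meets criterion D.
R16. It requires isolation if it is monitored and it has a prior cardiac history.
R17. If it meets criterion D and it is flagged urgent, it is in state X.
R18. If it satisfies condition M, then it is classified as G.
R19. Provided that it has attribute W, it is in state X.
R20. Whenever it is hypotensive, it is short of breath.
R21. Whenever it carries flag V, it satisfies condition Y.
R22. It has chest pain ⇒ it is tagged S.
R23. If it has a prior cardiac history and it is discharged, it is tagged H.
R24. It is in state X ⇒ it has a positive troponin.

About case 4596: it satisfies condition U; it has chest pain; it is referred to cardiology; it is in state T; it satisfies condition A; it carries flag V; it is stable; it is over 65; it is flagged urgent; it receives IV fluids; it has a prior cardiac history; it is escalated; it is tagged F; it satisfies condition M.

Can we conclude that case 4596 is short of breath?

Yes

By R2 (it has a prior cardiac history): it requires imaging.
By R12 (it satisfies condition U, it is referred to cardiology): it meets criterion E.
By R15 (it is stable): it meets criterion D.
By R17 (it meets criterion D, it is flagged urgent): it is in state X.
By R18 (it satisfies condition M): it is classified as G.
By R22 (it has chest pain): it is tagged S.
By R24 (it is in state X): it has a positive troponin.
By R5 (it is classified as G, it requires imaging, it is referred to cardiology): it has marker L.
By R9 (it has marker L): it is admitted.
By R11 (it has a positive troponin, it meets criterion E): it is tagged C.
By R13 (it is admitted): it meets criterion Z.
By R3 (it meets criterion Z, it is tagged S, it carries flag V): it is tagged Q.
By R1 (it is tagged Q, it is tagged C, it carries flag V): it is in category K.
By R14 (it is in category K): it is hypotensive.
By R20 (it is hypotensive): it is short of breath.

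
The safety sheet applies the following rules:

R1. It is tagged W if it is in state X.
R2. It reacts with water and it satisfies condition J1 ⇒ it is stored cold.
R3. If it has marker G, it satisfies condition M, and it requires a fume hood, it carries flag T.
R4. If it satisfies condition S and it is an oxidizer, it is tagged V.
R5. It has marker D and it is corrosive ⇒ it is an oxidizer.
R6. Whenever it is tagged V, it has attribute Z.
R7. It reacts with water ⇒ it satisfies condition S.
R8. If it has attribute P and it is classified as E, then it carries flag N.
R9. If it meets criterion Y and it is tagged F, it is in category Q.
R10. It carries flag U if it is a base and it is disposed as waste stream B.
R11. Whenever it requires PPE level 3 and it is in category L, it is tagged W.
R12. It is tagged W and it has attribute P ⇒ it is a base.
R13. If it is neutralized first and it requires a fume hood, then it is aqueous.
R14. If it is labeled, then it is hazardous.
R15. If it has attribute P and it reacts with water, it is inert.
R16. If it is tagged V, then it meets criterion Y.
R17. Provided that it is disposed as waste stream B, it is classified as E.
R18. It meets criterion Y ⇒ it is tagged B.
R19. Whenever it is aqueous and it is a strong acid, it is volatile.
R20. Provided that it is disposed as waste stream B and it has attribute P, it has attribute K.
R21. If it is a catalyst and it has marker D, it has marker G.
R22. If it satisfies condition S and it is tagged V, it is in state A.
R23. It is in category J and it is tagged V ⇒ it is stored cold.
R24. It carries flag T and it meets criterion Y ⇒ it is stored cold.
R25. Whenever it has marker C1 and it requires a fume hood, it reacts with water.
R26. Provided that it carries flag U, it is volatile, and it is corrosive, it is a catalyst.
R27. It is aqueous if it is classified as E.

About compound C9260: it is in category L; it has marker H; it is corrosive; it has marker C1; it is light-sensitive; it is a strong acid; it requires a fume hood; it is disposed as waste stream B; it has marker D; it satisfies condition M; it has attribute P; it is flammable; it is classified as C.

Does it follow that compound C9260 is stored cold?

Forward chaining from the given facts derives: is an oxidizer, is classified as E, has attribute K, reacts with water, is aqueous, satisfies condition S, carries flag N, is inert, is volatile, is tagged V, has attribute Z, meets criterion Y, is tagged B, is in state A.
Rules concluding "it is stored cold": R2 needs "it satisfies condition J1"; R23 needs "it is in category J"; R24 needs "it carries flag T" — none of these are established.

No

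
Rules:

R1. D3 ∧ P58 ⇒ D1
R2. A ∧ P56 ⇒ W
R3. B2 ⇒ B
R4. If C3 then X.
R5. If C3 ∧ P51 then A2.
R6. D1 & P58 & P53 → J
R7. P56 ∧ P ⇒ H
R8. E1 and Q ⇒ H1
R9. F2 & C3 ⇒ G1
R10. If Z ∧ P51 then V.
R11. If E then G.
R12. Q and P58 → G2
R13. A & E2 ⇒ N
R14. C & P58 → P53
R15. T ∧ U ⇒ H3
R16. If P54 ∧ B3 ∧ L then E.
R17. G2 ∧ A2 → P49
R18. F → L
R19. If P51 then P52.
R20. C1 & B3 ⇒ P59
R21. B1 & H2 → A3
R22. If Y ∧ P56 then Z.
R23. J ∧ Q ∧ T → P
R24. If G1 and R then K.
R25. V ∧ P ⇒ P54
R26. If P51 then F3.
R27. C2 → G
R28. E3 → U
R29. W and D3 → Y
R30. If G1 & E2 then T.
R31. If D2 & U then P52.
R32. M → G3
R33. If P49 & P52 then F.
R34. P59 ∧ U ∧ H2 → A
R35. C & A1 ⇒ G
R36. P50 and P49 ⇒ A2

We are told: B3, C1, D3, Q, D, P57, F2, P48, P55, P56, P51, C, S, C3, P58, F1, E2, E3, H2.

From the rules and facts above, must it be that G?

D1  (by R1: D3, P58)
A2  (by R5: C3, P51)
G1  (by R9: F2, C3)
G2  (by R12: Q, P58)
P53  (by R14: C, P58)
P49  (by R17: G2, A2)
P52  (by R19: P51)
P59  (by R20: C1, B3)
U  (by R28: E3)
T  (by R30: G1, E2)
F  (by R33: P49, P52)
A  (by R34: P59, U, H2)
W  (by R2: A, P56)
J  (by R6: D1, P58, P53)
L  (by R18: F)
P  (by R23: J, Q, T)
Y  (by R29: W, D3)
Z  (by R22: Y, P56)
V  (by R10: Z, P51)
P54  (by R25: V, P)
E  (by R16: P54, B3, L)
G  (by R11: E)

Yes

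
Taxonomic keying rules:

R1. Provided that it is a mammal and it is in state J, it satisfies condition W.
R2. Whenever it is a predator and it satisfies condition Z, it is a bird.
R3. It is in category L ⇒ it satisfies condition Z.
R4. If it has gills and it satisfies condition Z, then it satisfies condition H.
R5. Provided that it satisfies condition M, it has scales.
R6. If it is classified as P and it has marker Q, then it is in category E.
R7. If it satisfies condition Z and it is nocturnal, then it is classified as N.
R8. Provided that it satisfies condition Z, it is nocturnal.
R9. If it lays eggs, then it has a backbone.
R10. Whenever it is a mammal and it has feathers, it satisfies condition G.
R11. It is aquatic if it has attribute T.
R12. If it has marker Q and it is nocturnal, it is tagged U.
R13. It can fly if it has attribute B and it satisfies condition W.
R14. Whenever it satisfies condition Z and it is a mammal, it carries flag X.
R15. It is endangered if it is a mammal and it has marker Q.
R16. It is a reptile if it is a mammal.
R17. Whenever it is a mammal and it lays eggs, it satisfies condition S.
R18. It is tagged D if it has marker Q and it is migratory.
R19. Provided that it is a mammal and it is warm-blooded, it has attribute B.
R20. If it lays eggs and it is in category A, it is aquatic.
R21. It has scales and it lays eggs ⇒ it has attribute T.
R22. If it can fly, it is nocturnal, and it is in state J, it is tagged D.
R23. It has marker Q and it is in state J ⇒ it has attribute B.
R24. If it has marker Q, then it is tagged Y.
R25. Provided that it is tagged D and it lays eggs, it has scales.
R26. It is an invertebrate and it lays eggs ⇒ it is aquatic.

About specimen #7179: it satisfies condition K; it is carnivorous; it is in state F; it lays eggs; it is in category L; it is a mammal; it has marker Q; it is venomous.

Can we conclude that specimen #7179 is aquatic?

No

Forward chaining from the given facts derives: satisfies condition Z, is nocturnal, has a backbone, is tagged U, carries flag X, is endangered, is a reptile, satisfies condition S, is tagged Y, is classified as N.
Rules concluding "it is aquatic": R11 needs "it has attribute T"; R20 needs "it is in category A"; R26 needs "it is an invertebrate" — none of these are established.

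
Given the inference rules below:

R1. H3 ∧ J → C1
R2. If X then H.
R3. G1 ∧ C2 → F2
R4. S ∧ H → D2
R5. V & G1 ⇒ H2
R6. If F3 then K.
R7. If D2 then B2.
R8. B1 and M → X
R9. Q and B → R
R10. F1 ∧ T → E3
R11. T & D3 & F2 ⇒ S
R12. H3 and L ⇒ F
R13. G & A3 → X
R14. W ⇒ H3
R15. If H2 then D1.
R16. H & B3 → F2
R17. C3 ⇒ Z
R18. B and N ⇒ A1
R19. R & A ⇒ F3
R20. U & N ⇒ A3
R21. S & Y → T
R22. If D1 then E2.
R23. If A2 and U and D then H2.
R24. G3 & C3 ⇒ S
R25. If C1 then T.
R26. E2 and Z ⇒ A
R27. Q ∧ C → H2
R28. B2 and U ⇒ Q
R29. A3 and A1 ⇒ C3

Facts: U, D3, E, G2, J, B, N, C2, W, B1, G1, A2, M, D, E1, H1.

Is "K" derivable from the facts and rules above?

Yes

F2  (by R3: G1, C2)
X  (by R8: B1, M)
H3  (by R14: W)
A1  (by R18: B, N)
A3  (by R20: U, N)
H2  (by R23: A2, U, D)
C3  (by R29: A3, A1)
C1  (by R1: H3, J)
H  (by R2: X)
D1  (by R15: H2)
Z  (by R17: C3)
E2  (by R22: D1)
T  (by R25: C1)
A  (by R26: E2, Z)
S  (by R11: T, D3, F2)
D2  (by R4: S, H)
B2  (by R7: D2)
Q  (by R28: B2, U)
R  (by R9: Q, B)
F3  (by R19: R, A)
K  (by R6: F3)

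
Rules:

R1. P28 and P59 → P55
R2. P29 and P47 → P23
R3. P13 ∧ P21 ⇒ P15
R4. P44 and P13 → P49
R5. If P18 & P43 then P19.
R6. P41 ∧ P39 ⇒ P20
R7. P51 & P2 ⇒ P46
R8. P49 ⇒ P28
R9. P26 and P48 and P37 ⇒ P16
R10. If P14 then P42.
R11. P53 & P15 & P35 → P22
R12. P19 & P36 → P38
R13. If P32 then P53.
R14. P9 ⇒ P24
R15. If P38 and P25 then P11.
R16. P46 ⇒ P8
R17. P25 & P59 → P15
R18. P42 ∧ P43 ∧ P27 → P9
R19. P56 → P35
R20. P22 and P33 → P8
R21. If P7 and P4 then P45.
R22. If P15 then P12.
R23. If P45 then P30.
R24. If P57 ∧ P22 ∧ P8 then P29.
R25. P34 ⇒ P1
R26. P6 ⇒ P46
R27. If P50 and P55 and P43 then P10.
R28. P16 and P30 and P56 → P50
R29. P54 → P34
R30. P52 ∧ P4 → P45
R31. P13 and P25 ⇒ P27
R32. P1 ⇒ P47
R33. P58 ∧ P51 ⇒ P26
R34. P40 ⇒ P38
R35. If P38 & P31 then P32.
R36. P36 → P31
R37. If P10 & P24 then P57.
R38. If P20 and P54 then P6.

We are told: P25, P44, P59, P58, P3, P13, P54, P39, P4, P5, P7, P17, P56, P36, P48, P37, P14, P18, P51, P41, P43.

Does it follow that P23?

P49  (by R4: P44, P13)
P19  (by R5: P18, P43)
P20  (by R6: P41, P39)
P28  (by R8: P49)
P42  (by R10: P14)
P38  (by R12: P19, P36)
P15  (by R17: P25, P59)
P35  (by R19: P56)
P45  (by R21: P7, P4)
P30  (by R23: P45)
P34  (by R29: P54)
P27  (by R31: P13, P25)
P26  (by R33: P58, P51)
P31  (by R36: P36)
P6  (by R38: P20, P54)
P55  (by R1: P28, P59)
P16  (by R9: P26, P48, P37)
P9  (by R18: P42, P43, P27)
P1  (by R25: P34)
P46  (by R26: P6)
P50  (by R28: P16, P30, P56)
P47  (by R32: P1)
P32  (by R35: P38, P31)
P53  (by R13: P32)
P24  (by R14: P9)
P8  (by R16: P46)
P10  (by R27: P50, P55, P43)
P57  (by R37: P10, P24)
P22  (by R11: P53, P15, P35)
P29  (by R24: P57, P22, P8)
P23  (by R2: P29, P47)

Yes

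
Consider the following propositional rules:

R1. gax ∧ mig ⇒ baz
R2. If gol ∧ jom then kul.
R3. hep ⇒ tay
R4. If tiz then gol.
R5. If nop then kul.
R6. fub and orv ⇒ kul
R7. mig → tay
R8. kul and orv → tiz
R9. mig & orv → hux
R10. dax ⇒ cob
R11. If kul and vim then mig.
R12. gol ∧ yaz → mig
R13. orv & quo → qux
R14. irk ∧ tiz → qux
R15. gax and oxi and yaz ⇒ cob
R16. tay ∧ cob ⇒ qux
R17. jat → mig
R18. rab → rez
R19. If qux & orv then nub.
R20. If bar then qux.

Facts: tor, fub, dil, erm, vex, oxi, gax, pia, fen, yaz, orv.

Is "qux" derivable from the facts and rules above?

kul  (by R6: fub, orv)
tiz  (by R8: kul, orv)
cob  (by R15: gax, oxi, yaz)
gol  (by R4: tiz)
mig  (by R12: gol, yaz)
tay  (by R7: mig)
qux  (by R16: tay, cob)

Yes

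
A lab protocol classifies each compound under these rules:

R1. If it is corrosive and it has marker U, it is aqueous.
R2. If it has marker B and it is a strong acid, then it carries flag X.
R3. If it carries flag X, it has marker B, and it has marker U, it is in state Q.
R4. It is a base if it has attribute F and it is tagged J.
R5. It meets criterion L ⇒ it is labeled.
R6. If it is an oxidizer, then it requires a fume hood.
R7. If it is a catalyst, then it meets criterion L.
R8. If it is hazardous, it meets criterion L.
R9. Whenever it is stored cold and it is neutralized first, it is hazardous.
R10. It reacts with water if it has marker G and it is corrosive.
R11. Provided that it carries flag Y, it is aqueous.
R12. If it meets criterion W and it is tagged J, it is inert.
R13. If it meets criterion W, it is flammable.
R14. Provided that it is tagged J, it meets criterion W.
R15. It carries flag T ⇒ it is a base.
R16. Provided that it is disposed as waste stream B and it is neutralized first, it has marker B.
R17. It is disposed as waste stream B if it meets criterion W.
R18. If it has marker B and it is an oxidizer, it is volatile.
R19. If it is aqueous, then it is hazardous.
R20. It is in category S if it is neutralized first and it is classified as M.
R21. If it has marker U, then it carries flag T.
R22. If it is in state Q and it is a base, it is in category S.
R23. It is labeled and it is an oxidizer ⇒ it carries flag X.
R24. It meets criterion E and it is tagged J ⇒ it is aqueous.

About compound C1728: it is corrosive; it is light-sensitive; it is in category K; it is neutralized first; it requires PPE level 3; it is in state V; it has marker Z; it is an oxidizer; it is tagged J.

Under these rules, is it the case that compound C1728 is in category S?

Forward chaining from the given facts derives: requires a fume hood, meets criterion W, is disposed as waste stream B, is inert, is flammable, has marker B, is volatile.
Rules concluding "it is in category S": R20 needs "it is classified as M"; R22 needs "it is in state Q" — none of these are established.

No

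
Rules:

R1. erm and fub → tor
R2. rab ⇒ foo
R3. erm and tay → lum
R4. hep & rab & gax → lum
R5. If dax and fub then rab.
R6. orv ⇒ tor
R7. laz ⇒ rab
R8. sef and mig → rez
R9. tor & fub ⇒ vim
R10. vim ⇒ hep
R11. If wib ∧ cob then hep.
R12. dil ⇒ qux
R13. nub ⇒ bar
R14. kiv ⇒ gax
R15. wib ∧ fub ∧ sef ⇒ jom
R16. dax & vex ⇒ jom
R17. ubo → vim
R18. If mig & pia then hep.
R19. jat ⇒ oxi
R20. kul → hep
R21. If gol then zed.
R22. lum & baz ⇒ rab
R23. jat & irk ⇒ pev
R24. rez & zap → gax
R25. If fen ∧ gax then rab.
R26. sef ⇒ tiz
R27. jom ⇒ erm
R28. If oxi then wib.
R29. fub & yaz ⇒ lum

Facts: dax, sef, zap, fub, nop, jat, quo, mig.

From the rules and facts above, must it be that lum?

rab  (by R5: dax, fub)
rez  (by R8: sef, mig)
oxi  (by R19: jat)
gax  (by R24: rez, zap)
wib  (by R28: oxi)
jom  (by R15: wib, fub, sef)
erm  (by R27: jom)
tor  (by R1: erm, fub)
vim  (by R9: tor, fub)
hep  (by R10: vim)
lum  (by R4: hep, rab, gax)

Yes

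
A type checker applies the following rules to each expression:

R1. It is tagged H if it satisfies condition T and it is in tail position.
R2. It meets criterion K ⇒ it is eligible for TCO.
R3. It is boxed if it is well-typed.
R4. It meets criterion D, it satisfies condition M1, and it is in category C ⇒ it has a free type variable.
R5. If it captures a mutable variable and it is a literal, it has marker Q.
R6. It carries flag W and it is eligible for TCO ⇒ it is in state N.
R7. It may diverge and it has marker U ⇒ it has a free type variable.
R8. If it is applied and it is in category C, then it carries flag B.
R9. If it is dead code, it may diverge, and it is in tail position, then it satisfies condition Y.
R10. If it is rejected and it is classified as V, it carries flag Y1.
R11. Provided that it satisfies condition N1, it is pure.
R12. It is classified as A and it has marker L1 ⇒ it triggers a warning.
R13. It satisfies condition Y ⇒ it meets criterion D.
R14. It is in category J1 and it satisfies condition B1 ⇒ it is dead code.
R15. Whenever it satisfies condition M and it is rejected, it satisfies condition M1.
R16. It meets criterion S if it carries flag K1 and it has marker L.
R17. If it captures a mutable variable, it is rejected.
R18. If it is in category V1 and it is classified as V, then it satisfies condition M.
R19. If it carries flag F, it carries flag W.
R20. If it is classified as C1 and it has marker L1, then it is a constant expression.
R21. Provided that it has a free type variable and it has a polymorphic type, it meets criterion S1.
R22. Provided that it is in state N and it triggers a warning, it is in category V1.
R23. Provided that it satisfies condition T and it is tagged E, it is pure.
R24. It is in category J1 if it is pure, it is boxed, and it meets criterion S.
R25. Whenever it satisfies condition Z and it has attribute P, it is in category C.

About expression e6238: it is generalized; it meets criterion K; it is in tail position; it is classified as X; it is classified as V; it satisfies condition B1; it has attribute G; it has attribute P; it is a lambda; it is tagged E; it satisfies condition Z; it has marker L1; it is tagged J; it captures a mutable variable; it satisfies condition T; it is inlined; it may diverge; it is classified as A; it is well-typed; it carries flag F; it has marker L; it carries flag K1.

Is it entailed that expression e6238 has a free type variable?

By R2 (it meets criterion K): it is eligible for TCO.
By R3 (it is well-typed): it is boxed.
By R12 (it is classified as A, it has marker L1): it triggers a warning.
By R16 (it carries flag K1, it has marker L): it meets criterion S.
By R17 (it captures a mutable variable): it is rejected.
By R19 (it carries flag F): it carries flag W.
By R23 (it satisfies condition T, it is tagged E): it is pure.
By R24 (it is pure, it is boxed, it meets criterion S): it is in category J1.
By R25 (it satisfies condition Z, it has attribute P): it is in category C.
By R6 (it carries flag W, it is eligible for TCO): it is in state N.
By R14 (it is in category J1, it satisfies condition B1): it is dead code.
By R22 (it is in state N, it triggers a warning): it is in category V1.
By R9 (it is dead code, it may diverge, it is in tail position): it satisfies condition Y.
By R13 (it satisfies condition Y): it meets criterion D.
By R18 (it is in category V1, it is classified as V): it satisfies condition M.
By R15 (it satisfies condition M, it is rejected): it satisfies condition M1.
By R4 (it meets criterion D, it satisfies condition M1, it is in category C): it has a free type variable.

Yes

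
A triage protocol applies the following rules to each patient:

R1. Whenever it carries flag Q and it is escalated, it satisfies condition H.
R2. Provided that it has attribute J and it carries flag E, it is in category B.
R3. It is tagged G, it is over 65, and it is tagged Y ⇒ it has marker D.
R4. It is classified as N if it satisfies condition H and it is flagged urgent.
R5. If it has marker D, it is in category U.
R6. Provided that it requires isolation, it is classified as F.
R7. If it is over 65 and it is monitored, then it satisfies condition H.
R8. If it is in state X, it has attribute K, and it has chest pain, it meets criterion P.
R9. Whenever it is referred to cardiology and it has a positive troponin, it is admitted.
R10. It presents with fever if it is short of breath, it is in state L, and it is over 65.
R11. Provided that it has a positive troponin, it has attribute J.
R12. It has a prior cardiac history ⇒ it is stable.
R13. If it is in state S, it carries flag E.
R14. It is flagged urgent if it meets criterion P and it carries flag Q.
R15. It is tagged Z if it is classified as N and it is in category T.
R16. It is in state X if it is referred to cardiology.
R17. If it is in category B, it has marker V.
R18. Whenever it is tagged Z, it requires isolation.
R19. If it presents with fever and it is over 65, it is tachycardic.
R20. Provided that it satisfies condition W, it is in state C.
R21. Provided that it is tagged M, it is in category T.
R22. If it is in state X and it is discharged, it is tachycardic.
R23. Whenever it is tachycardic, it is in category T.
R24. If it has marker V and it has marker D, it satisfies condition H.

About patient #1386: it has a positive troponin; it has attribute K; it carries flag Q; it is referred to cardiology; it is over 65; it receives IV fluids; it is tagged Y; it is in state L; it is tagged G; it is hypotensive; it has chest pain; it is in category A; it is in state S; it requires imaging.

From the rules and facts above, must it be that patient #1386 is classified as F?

Forward chaining from the given facts derives: has marker D, is in category U, is admitted, has attribute J, carries flag E, is in state X, is in category B, meets criterion P, is flagged urgent, has marker V, satisfies condition H, is classified as N.
The only rule concluding "it is classified as F" is R6, which needs "it requires isolation"; that is never established.

No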